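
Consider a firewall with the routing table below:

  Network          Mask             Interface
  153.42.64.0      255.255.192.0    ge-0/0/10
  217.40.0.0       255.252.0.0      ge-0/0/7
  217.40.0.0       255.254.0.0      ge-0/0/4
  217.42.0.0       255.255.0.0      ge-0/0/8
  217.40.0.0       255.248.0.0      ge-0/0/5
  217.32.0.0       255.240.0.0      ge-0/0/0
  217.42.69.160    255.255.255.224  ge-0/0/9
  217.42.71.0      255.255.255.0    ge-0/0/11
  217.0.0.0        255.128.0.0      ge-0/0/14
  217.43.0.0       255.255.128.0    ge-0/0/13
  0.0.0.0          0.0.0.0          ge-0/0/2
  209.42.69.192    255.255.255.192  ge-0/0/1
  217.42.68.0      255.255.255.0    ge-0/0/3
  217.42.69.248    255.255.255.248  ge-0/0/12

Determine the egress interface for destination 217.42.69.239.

Routes whose prefix contains 217.42.69.239:
  0.0.0.0/0 (default, matches everything) -> ge-0/0/2
  217.0.0.0/9 (217.0.0.0 - 217.127.255.255) -> ge-0/0/14
  217.32.0.0/12 (217.32.0.0 - 217.47.255.255) -> ge-0/0/0
  217.40.0.0/13 (217.40.0.0 - 217.47.255.255) -> ge-0/0/5
  217.40.0.0/14 (217.40.0.0 - 217.43.255.255) -> ge-0/0/7
  217.42.0.0/16 (217.42.0.0 - 217.42.255.255) -> ge-0/0/8
More-specific entries that do NOT match:
  217.42.69.248/29 (217.42.69.248 - 217.42.69.255) does not contain 217.42.69.239
  217.42.69.160/27 (217.42.69.160 - 217.42.69.191) does not contain 217.42.69.239
  209.42.69.192/26 (209.42.69.192 - 209.42.69.255) does not contain 217.42.69.239
  217.42.71.0/24 (217.42.71.0 - 217.42.71.255) does not contain 217.42.69.239
  217.42.68.0/24 (217.42.68.0 - 217.42.68.255) does not contain 217.42.69.239
  153.42.64.0/18 (153.42.64.0 - 153.42.127.255) does not contain 217.42.69.239
  217.43.0.0/17 (217.43.0.0 - 217.43.127.255) does not contain 217.42.69.239
Longest matching prefix is /16 -> interface ge-0/0/8.

ge-0/0/8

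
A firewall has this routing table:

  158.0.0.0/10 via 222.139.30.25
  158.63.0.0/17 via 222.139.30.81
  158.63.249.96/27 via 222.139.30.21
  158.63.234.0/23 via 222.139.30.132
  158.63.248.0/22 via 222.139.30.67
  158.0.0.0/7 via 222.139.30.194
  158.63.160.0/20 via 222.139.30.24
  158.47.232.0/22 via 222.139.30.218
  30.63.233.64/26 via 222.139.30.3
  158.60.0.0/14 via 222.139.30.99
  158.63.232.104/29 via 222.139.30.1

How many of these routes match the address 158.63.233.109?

3

Prefixes containing 158.63.233.109:
  158.0.0.0/7 (158.0.0.0 - 159.255.255.255)
  158.0.0.0/10 (158.0.0.0 - 158.63.255.255)
  158.60.0.0/14 (158.60.0.0 - 158.63.255.255)
Total matching entries: 3.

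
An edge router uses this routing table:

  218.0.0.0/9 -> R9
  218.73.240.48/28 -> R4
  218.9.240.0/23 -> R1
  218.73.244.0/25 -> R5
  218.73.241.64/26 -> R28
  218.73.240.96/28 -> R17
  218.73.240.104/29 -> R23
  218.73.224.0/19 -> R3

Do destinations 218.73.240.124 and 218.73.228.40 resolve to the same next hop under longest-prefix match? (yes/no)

yes

218.73.240.124: longest match 218.73.224.0/19 -> R3
218.73.228.40: longest match 218.73.224.0/19 -> R3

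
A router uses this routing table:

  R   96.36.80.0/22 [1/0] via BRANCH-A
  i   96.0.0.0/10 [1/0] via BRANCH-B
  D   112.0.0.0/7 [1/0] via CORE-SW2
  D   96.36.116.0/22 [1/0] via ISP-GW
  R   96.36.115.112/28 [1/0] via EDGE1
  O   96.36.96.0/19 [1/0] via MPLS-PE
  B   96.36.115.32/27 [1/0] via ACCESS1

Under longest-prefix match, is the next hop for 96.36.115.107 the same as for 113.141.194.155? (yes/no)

96.36.115.107: longest match 96.36.96.0/19 -> MPLS-PE
113.141.194.155: longest match 112.0.0.0/7 -> CORE-SW2

no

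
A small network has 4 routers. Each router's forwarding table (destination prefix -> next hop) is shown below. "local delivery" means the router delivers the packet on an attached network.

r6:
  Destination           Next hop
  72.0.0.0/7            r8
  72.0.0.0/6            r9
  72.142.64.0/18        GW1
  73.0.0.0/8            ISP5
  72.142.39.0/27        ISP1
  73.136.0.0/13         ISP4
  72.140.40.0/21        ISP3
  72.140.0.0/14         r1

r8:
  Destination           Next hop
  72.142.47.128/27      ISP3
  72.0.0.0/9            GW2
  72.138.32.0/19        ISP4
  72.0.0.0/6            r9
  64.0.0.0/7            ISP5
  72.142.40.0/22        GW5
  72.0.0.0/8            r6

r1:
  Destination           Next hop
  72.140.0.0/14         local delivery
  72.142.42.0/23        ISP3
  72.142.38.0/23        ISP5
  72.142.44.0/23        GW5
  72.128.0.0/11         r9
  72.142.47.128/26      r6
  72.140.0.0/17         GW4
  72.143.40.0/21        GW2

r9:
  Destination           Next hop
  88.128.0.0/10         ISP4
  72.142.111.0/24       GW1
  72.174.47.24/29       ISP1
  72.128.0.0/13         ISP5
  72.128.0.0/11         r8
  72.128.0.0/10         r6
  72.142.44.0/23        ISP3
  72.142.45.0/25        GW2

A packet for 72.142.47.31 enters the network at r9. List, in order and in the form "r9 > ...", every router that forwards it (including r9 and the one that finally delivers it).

At r9: longest match for 72.142.47.31 is 72.128.0.0/11 -> r8
At r8: longest match for 72.142.47.31 is 72.0.0.0/8 -> r6
At r6: longest match for 72.142.47.31 is 72.140.0.0/14 -> r1
At r1: longest match for 72.142.47.31 is 72.140.0.0/14 -> local delivery

r9 > r8 > r6 > r1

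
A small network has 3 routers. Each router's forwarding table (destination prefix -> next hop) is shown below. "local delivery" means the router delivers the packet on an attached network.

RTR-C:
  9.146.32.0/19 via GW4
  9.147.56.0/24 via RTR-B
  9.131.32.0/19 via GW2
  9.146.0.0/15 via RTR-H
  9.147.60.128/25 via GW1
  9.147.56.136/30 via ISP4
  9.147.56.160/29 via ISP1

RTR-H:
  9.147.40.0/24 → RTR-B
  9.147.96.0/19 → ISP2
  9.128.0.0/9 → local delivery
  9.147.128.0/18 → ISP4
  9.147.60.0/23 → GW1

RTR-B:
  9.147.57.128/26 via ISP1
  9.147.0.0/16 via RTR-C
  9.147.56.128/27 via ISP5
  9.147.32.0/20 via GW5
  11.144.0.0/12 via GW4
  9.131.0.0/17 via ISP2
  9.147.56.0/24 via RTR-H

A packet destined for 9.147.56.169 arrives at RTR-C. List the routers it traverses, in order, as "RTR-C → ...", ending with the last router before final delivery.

At RTR-C: longest match for 9.147.56.169 is 9.147.56.0/24 -> RTR-B
At RTR-B: longest match for 9.147.56.169 is 9.147.56.0/24 -> RTR-H
At RTR-H: longest match for 9.147.56.169 is 9.128.0.0/9 -> local delivery

RTR-C → RTR-B → RTR-H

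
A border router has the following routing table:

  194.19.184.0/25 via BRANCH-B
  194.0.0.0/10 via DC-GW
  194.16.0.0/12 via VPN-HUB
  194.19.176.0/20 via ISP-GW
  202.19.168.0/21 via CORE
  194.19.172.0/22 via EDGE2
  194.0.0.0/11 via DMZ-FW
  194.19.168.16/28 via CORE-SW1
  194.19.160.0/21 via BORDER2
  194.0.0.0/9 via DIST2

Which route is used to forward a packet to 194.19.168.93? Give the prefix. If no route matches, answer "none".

194.16.0.0/12

Entries matching 194.19.168.93:
  194.0.0.0/9 (194.0.0.0 - 194.127.255.255)
  194.0.0.0/10 (194.0.0.0 - 194.63.255.255)
  194.0.0.0/11 (194.0.0.0 - 194.31.255.255)
  194.16.0.0/12 (194.16.0.0 - 194.31.255.255)
Most specific is 194.16.0.0/12.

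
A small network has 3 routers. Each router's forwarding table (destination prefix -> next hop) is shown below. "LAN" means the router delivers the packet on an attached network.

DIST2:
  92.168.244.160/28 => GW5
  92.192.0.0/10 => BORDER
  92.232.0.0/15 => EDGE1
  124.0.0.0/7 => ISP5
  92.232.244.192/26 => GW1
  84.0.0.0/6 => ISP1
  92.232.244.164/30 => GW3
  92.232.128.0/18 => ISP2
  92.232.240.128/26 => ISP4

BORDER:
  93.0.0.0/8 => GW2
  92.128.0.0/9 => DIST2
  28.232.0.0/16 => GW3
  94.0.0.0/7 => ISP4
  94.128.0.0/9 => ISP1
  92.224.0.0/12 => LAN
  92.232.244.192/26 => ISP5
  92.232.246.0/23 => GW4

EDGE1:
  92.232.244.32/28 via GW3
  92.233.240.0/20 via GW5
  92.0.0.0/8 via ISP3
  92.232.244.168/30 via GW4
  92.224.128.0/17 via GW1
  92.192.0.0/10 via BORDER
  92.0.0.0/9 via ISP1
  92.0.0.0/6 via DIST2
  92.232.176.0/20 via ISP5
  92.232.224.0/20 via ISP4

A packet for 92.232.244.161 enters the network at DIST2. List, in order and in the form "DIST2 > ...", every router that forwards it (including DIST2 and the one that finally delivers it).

DIST2 > EDGE1 > BORDER

At DIST2: longest match for 92.232.244.161 is 92.232.0.0/15 -> EDGE1
At EDGE1: longest match for 92.232.244.161 is 92.192.0.0/10 -> BORDER
At BORDER: longest match for 92.232.244.161 is 92.224.0.0/12 -> LAN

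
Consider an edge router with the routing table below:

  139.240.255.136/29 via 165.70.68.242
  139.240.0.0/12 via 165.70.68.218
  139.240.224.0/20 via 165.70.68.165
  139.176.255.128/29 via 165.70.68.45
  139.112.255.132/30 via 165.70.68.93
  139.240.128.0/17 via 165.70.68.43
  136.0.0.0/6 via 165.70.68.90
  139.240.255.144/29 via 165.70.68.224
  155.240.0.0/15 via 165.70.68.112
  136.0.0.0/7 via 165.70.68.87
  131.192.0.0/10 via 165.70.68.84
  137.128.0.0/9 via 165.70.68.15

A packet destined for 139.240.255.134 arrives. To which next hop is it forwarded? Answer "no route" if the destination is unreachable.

165.70.68.43

Routes whose prefix contains 139.240.255.134:
  136.0.0.0/6 (136.0.0.0 - 139.255.255.255) -> 165.70.68.90
  139.240.0.0/12 (139.240.0.0 - 139.255.255.255) -> 165.70.68.218
  139.240.128.0/17 (139.240.128.0 - 139.240.255.255) -> 165.70.68.43
More-specific entries that do NOT match:
  139.112.255.132/30 (139.112.255.132 - 139.112.255.135) does not contain 139.240.255.134
  139.240.255.136/29 (139.240.255.136 - 139.240.255.143) does not contain 139.240.255.134
  139.176.255.128/29 (139.176.255.128 - 139.176.255.135) does not contain 139.240.255.134
  139.240.255.144/29 (139.240.255.144 - 139.240.255.151) does not contain 139.240.255.134
  139.240.224.0/20 (139.240.224.0 - 139.240.239.255) does not contain 139.240.255.134
Longest matching prefix is /17 -> next hop 165.70.68.43.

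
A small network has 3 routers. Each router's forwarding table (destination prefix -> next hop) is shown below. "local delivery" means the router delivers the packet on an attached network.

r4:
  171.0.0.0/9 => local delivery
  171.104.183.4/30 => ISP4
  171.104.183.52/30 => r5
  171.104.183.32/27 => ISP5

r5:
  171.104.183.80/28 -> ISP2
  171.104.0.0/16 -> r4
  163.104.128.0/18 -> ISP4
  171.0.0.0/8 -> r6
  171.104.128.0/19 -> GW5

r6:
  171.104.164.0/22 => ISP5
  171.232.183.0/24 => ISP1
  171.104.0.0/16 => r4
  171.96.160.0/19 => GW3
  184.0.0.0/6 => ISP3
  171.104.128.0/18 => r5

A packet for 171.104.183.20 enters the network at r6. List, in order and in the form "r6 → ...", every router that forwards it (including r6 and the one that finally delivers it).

r6 → r5 → r4

At r6: longest match for 171.104.183.20 is 171.104.128.0/18 -> r5
At r5: longest match for 171.104.183.20 is 171.104.0.0/16 -> r4
At r4: longest match for 171.104.183.20 is 171.0.0.0/9 -> local delivery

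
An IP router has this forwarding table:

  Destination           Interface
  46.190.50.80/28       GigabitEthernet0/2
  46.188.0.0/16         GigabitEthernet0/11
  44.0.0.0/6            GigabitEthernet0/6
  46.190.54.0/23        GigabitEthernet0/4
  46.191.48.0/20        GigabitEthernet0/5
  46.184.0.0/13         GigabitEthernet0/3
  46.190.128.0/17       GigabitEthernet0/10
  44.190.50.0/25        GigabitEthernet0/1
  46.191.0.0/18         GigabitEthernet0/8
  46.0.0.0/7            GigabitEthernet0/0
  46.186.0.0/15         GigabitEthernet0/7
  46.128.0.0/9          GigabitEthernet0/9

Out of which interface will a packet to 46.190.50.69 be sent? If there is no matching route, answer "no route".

GigabitEthernet0/3

Routes whose prefix contains 46.190.50.69:
  44.0.0.0/6 (44.0.0.0 - 47.255.255.255) -> GigabitEthernet0/6
  46.0.0.0/7 (46.0.0.0 - 47.255.255.255) -> GigabitEthernet0/0
  46.128.0.0/9 (46.128.0.0 - 46.255.255.255) -> GigabitEthernet0/9
  46.184.0.0/13 (46.184.0.0 - 46.191.255.255) -> GigabitEthernet0/3
More-specific entries that do NOT match:
  46.190.50.80/28 (46.190.50.80 - 46.190.50.95) does not contain 46.190.50.69
  44.190.50.0/25 (44.190.50.0 - 44.190.50.127) does not contain 46.190.50.69
  46.190.54.0/23 (46.190.54.0 - 46.190.55.255) does not contain 46.190.50.69
  46.191.48.0/20 (46.191.48.0 - 46.191.63.255) does not contain 46.190.50.69
  46.191.0.0/18 (46.191.0.0 - 46.191.63.255) does not contain 46.190.50.69
  46.190.128.0/17 (46.190.128.0 - 46.190.255.255) does not contain 46.190.50.69
  46.188.0.0/16 (46.188.0.0 - 46.188.255.255) does not contain 46.190.50.69
  46.186.0.0/15 (46.186.0.0 - 46.187.255.255) does not contain 46.190.50.69
Longest matching prefix is /13 -> interface GigabitEthernet0/3.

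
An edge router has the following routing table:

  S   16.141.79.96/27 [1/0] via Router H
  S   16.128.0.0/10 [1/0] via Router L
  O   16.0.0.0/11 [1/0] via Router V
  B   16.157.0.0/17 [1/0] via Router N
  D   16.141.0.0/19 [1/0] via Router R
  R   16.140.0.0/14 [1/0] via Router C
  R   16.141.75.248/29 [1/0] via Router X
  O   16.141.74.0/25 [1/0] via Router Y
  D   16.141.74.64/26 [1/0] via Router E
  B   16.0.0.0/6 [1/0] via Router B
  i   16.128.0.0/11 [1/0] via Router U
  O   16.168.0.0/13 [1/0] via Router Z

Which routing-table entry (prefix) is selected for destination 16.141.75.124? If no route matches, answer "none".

Entries matching 16.141.75.124:
  16.0.0.0/6 (16.0.0.0 - 19.255.255.255)
  16.128.0.0/10 (16.128.0.0 - 16.191.255.255)
  16.128.0.0/11 (16.128.0.0 - 16.159.255.255)
  16.140.0.0/14 (16.140.0.0 - 16.143.255.255)
Most specific is 16.140.0.0/14.

16.140.0.0/14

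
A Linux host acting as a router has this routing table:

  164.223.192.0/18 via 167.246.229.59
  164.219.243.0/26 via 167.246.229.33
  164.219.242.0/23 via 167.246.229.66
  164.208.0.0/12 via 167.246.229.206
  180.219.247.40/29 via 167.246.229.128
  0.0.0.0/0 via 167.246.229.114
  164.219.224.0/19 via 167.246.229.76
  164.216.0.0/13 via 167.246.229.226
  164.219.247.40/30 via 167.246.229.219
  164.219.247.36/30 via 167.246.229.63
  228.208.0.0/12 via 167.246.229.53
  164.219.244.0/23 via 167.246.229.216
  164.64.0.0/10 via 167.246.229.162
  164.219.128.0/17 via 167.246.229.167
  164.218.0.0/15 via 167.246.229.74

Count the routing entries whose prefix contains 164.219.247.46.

Prefixes containing 164.219.247.46:
  0.0.0.0/0 (default, matches everything)
  164.208.0.0/12 (164.208.0.0 - 164.223.255.255)
  164.216.0.0/13 (164.216.0.0 - 164.223.255.255)
  164.218.0.0/15 (164.218.0.0 - 164.219.255.255)
  164.219.128.0/17 (164.219.128.0 - 164.219.255.255)
  164.219.224.0/19 (164.219.224.0 - 164.219.255.255)
Total matching entries: 6.

6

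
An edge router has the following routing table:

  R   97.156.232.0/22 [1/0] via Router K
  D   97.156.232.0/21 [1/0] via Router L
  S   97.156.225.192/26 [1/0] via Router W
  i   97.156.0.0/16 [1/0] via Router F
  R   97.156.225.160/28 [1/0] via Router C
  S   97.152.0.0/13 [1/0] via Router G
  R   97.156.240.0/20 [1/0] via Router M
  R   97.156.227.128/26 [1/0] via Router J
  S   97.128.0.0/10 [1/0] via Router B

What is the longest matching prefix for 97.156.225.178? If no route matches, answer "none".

Entries matching 97.156.225.178:
  97.128.0.0/10 (97.128.0.0 - 97.191.255.255)
  97.152.0.0/13 (97.152.0.0 - 97.159.255.255)
  97.156.0.0/16 (97.156.0.0 - 97.156.255.255)
Most specific is 97.156.0.0/16.

97.156.0.0/16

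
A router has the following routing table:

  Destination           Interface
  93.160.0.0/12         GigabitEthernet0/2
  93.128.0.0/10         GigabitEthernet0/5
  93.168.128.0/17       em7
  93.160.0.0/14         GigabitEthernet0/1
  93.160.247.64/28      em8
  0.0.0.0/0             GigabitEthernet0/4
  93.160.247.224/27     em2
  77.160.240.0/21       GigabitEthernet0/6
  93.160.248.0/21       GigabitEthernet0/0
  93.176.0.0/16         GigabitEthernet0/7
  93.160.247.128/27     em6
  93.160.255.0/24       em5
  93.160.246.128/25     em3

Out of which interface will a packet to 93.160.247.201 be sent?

Routes whose prefix contains 93.160.247.201:
  0.0.0.0/0 (default, matches everything) -> GigabitEthernet0/4
  93.128.0.0/10 (93.128.0.0 - 93.191.255.255) -> GigabitEthernet0/5
  93.160.0.0/12 (93.160.0.0 - 93.175.255.255) -> GigabitEthernet0/2
  93.160.0.0/14 (93.160.0.0 - 93.163.255.255) -> GigabitEthernet0/1
More-specific entries that do NOT match:
  93.160.247.64/28 (93.160.247.64 - 93.160.247.79) does not contain 93.160.247.201
  93.160.247.224/27 (93.160.247.224 - 93.160.247.255) does not contain 93.160.247.201
  93.160.247.128/27 (93.160.247.128 - 93.160.247.159) does not contain 93.160.247.201
  93.160.246.128/25 (93.160.246.128 - 93.160.246.255) does not contain 93.160.247.201
  93.160.255.0/24 (93.160.255.0 - 93.160.255.255) does not contain 93.160.247.201
  77.160.240.0/21 (77.160.240.0 - 77.160.247.255) does not contain 93.160.247.201
  93.160.248.0/21 (93.160.248.0 - 93.160.255.255) does not contain 93.160.247.201
  93.168.128.0/17 (93.168.128.0 - 93.168.255.255) does not contain 93.160.247.201
  93.176.0.0/16 (93.176.0.0 - 93.176.255.255) does not contain 93.160.247.201
Longest matching prefix is /14 -> interface GigabitEthernet0/1.

GigabitEthernet0/1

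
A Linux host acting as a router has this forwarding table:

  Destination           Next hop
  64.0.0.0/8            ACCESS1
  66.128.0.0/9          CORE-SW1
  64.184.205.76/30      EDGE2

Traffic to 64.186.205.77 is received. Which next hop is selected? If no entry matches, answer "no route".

Routes whose prefix contains 64.186.205.77:
  64.0.0.0/8 (64.0.0.0 - 64.255.255.255) -> ACCESS1
More-specific entries that do NOT match:
  64.184.205.76/30 (64.184.205.76 - 64.184.205.79) does not contain 64.186.205.77
  66.128.0.0/9 (66.128.0.0 - 66.255.255.255) does not contain 64.186.205.77
Longest matching prefix is /8 -> next hop ACCESS1.

ACCESS1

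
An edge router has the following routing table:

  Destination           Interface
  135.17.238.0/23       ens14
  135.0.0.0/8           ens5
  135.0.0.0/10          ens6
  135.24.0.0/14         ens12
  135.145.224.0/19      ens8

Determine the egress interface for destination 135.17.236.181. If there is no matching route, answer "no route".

Routes whose prefix contains 135.17.236.181:
  135.0.0.0/8 (135.0.0.0 - 135.255.255.255) -> ens5
  135.0.0.0/10 (135.0.0.0 - 135.63.255.255) -> ens6
More-specific entries that do NOT match:
  135.17.238.0/23 (135.17.238.0 - 135.17.239.255) does not contain 135.17.236.181
  135.145.224.0/19 (135.145.224.0 - 135.145.255.255) does not contain 135.17.236.181
  135.24.0.0/14 (135.24.0.0 - 135.27.255.255) does not contain 135.17.236.181
Longest matching prefix is /10 -> interface ens6.

ens6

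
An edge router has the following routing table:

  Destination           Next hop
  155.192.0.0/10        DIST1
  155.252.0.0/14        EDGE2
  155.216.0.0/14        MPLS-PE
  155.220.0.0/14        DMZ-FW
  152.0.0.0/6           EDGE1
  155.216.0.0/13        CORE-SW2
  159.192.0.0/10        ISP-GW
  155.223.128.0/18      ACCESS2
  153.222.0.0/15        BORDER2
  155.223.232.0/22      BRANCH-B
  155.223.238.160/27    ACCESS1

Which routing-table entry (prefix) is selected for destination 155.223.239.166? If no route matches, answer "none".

155.220.0.0/14

Entries matching 155.223.239.166:
  152.0.0.0/6 (152.0.0.0 - 155.255.255.255)
  155.192.0.0/10 (155.192.0.0 - 155.255.255.255)
  155.216.0.0/13 (155.216.0.0 - 155.223.255.255)
  155.220.0.0/14 (155.220.0.0 - 155.223.255.255)
Most specific is 155.220.0.0/14.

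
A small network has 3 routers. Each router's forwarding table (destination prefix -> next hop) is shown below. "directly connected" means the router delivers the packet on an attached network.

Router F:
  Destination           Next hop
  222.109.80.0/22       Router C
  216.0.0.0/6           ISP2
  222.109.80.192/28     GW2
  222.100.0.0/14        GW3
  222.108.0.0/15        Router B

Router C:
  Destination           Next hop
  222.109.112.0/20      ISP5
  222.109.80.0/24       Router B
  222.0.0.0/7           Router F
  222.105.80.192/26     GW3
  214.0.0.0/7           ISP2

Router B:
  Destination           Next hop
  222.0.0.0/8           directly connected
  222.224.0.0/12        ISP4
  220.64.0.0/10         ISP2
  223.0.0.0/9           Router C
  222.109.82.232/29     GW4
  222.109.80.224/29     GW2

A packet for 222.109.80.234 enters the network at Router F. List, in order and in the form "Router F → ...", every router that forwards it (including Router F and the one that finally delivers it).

At Router F: longest match for 222.109.80.234 is 222.109.80.0/22 -> Router C
At Router C: longest match for 222.109.80.234 is 222.109.80.0/24 -> Router B
At Router B: longest match for 222.109.80.234 is 222.0.0.0/8 -> directly connected

Router F → Router C → Router B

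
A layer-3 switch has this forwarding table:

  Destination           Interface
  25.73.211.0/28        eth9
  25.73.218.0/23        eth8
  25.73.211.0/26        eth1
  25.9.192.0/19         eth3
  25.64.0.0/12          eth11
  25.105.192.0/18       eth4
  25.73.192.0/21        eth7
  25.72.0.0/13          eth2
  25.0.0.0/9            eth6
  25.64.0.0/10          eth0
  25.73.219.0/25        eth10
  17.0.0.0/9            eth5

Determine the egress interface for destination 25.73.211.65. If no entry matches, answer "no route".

eth2

Routes whose prefix contains 25.73.211.65:
  25.0.0.0/9 (25.0.0.0 - 25.127.255.255) -> eth6
  25.64.0.0/10 (25.64.0.0 - 25.127.255.255) -> eth0
  25.64.0.0/12 (25.64.0.0 - 25.79.255.255) -> eth11
  25.72.0.0/13 (25.72.0.0 - 25.79.255.255) -> eth2
More-specific entries that do NOT match:
  25.73.211.0/28 (25.73.211.0 - 25.73.211.15) does not contain 25.73.211.65
  25.73.211.0/26 (25.73.211.0 - 25.73.211.63) does not contain 25.73.211.65
  25.73.219.0/25 (25.73.219.0 - 25.73.219.127) does not contain 25.73.211.65
  25.73.218.0/23 (25.73.218.0 - 25.73.219.255) does not contain 25.73.211.65
  25.73.192.0/21 (25.73.192.0 - 25.73.199.255) does not contain 25.73.211.65
  25.9.192.0/19 (25.9.192.0 - 25.9.223.255) does not contain 25.73.211.65
  25.105.192.0/18 (25.105.192.0 - 25.105.255.255) does not contain 25.73.211.65
Longest matching prefix is /13 -> interface eth2.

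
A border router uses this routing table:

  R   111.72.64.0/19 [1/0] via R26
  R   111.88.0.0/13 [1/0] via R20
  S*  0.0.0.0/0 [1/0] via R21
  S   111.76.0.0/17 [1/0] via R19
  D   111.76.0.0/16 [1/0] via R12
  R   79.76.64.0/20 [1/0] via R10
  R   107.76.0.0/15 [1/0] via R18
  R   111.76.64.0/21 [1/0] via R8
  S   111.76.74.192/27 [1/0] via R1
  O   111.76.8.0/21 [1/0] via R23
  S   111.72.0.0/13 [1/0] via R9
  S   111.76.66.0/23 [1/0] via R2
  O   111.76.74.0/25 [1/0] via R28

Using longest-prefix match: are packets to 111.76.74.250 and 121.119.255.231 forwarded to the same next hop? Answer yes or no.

no

111.76.74.250: longest match 111.76.0.0/17 -> R19
121.119.255.231: longest match 0.0.0.0/0 -> R21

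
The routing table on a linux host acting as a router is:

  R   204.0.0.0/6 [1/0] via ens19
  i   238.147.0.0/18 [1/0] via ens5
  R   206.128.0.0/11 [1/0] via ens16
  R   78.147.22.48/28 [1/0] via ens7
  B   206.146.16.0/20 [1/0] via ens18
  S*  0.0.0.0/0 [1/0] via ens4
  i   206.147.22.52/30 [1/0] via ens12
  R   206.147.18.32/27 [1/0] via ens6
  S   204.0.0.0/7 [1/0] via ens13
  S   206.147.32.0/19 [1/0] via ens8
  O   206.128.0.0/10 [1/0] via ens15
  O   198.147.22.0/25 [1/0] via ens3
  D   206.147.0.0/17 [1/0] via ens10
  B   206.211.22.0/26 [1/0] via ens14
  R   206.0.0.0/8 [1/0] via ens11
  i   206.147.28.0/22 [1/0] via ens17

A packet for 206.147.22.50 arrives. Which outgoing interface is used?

ens10

Routes whose prefix contains 206.147.22.50:
  0.0.0.0/0 (default, matches everything) -> ens4
  204.0.0.0/6 (204.0.0.0 - 207.255.255.255) -> ens19
  206.0.0.0/8 (206.0.0.0 - 206.255.255.255) -> ens11
  206.128.0.0/10 (206.128.0.0 - 206.191.255.255) -> ens15
  206.128.0.0/11 (206.128.0.0 - 206.159.255.255) -> ens16
  206.147.0.0/17 (206.147.0.0 - 206.147.127.255) -> ens10
More-specific entries that do NOT match:
  206.147.22.52/30 (206.147.22.52 - 206.147.22.55) does not contain 206.147.22.50
  78.147.22.48/28 (78.147.22.48 - 78.147.22.63) does not contain 206.147.22.50
  206.147.18.32/27 (206.147.18.32 - 206.147.18.63) does not contain 206.147.22.50
  206.211.22.0/26 (206.211.22.0 - 206.211.22.63) does not contain 206.147.22.50
  198.147.22.0/25 (198.147.22.0 - 198.147.22.127) does not contain 206.147.22.50
  206.147.28.0/22 (206.147.28.0 - 206.147.31.255) does not contain 206.147.22.50
  206.146.16.0/20 (206.146.16.0 - 206.146.31.255) does not contain 206.147.22.50
  206.147.32.0/19 (206.147.32.0 - 206.147.63.255) does not contain 206.147.22.50
  238.147.0.0/18 (238.147.0.0 - 238.147.63.255) does not contain 206.147.22.50
Longest matching prefix is /17 -> interface ens10.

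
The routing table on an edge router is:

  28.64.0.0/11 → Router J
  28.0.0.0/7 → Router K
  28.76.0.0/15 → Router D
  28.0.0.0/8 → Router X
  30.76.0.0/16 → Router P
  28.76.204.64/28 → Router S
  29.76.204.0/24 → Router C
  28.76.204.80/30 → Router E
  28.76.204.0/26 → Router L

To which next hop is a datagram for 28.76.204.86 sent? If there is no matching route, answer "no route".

Router D

Routes whose prefix contains 28.76.204.86:
  28.0.0.0/7 (28.0.0.0 - 29.255.255.255) -> Router K
  28.0.0.0/8 (28.0.0.0 - 28.255.255.255) -> Router X
  28.64.0.0/11 (28.64.0.0 - 28.95.255.255) -> Router J
  28.76.0.0/15 (28.76.0.0 - 28.77.255.255) -> Router D
More-specific entries that do NOT match:
  28.76.204.80/30 (28.76.204.80 - 28.76.204.83) does not contain 28.76.204.86
  28.76.204.64/28 (28.76.204.64 - 28.76.204.79) does not contain 28.76.204.86
  28.76.204.0/26 (28.76.204.0 - 28.76.204.63) does not contain 28.76.204.86
  29.76.204.0/24 (29.76.204.0 - 29.76.204.255) does not contain 28.76.204.86
  30.76.0.0/16 (30.76.0.0 - 30.76.255.255) does not contain 28.76.204.86
Longest matching prefix is /15 -> next hop Router D.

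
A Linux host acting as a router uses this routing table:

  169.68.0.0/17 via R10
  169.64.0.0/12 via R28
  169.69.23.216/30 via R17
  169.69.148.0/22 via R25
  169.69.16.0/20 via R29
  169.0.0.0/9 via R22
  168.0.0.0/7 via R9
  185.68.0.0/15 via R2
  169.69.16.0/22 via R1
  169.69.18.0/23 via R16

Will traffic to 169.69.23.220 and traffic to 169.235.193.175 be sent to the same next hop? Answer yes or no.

no

169.69.23.220: longest match 169.69.16.0/20 -> R29
169.235.193.175: longest match 168.0.0.0/7 -> R9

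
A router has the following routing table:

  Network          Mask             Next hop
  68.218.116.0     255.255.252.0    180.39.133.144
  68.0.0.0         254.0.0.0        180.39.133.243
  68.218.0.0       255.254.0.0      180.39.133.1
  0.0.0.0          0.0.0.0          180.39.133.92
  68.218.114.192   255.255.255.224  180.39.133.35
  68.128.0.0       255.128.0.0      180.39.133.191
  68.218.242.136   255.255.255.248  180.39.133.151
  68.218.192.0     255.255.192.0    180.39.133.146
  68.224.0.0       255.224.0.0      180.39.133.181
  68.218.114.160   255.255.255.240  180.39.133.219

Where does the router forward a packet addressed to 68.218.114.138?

180.39.133.1

Routes whose prefix contains 68.218.114.138:
  0.0.0.0/0 (default, matches everything) -> 180.39.133.92
  68.0.0.0/7 (68.0.0.0 - 69.255.255.255) -> 180.39.133.243
  68.128.0.0/9 (68.128.0.0 - 68.255.255.255) -> 180.39.133.191
  68.218.0.0/15 (68.218.0.0 - 68.219.255.255) -> 180.39.133.1
More-specific entries that do NOT match:
  68.218.242.136/29 (68.218.242.136 - 68.218.242.143) does not contain 68.218.114.138
  68.218.114.160/28 (68.218.114.160 - 68.218.114.175) does not contain 68.218.114.138
  68.218.114.192/27 (68.218.114.192 - 68.218.114.223) does not contain 68.218.114.138
  68.218.116.0/22 (68.218.116.0 - 68.218.119.255) does not contain 68.218.114.138
  68.218.192.0/18 (68.218.192.0 - 68.218.255.255) does not contain 68.218.114.138
Longest matching prefix is /15 -> next hop 180.39.133.1.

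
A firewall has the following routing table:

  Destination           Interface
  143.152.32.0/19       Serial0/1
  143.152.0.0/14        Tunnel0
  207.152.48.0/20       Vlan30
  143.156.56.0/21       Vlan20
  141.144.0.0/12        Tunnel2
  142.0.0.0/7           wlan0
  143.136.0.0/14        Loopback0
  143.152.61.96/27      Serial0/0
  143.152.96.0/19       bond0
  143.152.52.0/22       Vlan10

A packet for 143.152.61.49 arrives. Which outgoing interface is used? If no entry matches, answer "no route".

Routes whose prefix contains 143.152.61.49:
  142.0.0.0/7 (142.0.0.0 - 143.255.255.255) -> wlan0
  143.152.0.0/14 (143.152.0.0 - 143.155.255.255) -> Tunnel0
  143.152.32.0/19 (143.152.32.0 - 143.152.63.255) -> Serial0/1
More-specific entries that do NOT match:
  143.152.61.96/27 (143.152.61.96 - 143.152.61.127) does not contain 143.152.61.49
  143.152.52.0/22 (143.152.52.0 - 143.152.55.255) does not contain 143.152.61.49
  143.156.56.0/21 (143.156.56.0 - 143.156.63.255) does not contain 143.152.61.49
  207.152.48.0/20 (207.152.48.0 - 207.152.63.255) does not contain 143.152.61.49
Longest matching prefix is /19 -> interface Serial0/1.

Serial0/1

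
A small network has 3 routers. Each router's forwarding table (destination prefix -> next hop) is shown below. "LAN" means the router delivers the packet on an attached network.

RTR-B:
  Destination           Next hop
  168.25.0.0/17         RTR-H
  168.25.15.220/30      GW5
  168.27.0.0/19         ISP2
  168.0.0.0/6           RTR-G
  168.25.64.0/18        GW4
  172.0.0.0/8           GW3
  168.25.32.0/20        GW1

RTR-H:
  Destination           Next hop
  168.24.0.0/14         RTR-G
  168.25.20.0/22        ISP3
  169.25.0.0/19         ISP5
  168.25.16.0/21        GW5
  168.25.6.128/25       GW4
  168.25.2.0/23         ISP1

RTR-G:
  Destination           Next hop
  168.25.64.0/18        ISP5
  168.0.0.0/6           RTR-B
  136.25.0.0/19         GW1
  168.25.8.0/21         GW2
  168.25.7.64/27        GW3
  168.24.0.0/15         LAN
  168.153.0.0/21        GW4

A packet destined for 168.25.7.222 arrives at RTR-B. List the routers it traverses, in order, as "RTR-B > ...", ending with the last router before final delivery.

RTR-B > RTR-H > RTR-G

At RTR-B: longest match for 168.25.7.222 is 168.25.0.0/17 -> RTR-H
At RTR-H: longest match for 168.25.7.222 is 168.24.0.0/14 -> RTR-G
At RTR-G: longest match for 168.25.7.222 is 168.24.0.0/15 -> LAN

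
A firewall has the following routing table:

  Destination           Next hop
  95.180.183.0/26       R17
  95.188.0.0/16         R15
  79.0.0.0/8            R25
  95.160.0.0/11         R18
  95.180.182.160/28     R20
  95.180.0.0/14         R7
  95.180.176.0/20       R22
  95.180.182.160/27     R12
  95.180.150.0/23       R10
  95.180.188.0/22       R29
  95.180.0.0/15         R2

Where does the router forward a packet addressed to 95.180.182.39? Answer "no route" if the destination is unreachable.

Routes whose prefix contains 95.180.182.39:
  95.160.0.0/11 (95.160.0.0 - 95.191.255.255) -> R18
  95.180.0.0/14 (95.180.0.0 - 95.183.255.255) -> R7
  95.180.0.0/15 (95.180.0.0 - 95.181.255.255) -> R2
  95.180.176.0/20 (95.180.176.0 - 95.180.191.255) -> R22
More-specific entries that do NOT match:
  95.180.182.160/28 (95.180.182.160 - 95.180.182.175) does not contain 95.180.182.39
  95.180.182.160/27 (95.180.182.160 - 95.180.182.191) does not contain 95.180.182.39
  95.180.183.0/26 (95.180.183.0 - 95.180.183.63) does not contain 95.180.182.39
  95.180.150.0/23 (95.180.150.0 - 95.180.151.255) does not contain 95.180.182.39
  95.180.188.0/22 (95.180.188.0 - 95.180.191.255) does not contain 95.180.182.39
Longest matching prefix is /20 -> next hop R22.

R22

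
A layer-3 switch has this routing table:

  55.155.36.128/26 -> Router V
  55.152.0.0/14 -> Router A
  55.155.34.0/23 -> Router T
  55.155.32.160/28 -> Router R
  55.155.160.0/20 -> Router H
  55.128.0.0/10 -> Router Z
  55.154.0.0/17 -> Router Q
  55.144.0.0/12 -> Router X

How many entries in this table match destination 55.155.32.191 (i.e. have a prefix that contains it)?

Prefixes containing 55.155.32.191:
  55.128.0.0/10 (55.128.0.0 - 55.191.255.255)
  55.144.0.0/12 (55.144.0.0 - 55.159.255.255)
  55.152.0.0/14 (55.152.0.0 - 55.155.255.255)
Total matching entries: 3.

3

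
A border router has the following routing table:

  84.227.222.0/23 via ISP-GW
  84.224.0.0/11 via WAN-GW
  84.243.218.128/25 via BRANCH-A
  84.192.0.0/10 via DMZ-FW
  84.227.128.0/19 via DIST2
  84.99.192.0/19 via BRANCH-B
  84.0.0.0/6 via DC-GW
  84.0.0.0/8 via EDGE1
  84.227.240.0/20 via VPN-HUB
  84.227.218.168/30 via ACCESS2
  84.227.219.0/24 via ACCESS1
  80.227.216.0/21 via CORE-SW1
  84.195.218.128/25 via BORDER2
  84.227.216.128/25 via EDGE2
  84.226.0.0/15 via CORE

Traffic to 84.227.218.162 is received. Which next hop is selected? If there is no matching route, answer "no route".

Routes whose prefix contains 84.227.218.162:
  84.0.0.0/6 (84.0.0.0 - 87.255.255.255) -> DC-GW
  84.0.0.0/8 (84.0.0.0 - 84.255.255.255) -> EDGE1
  84.192.0.0/10 (84.192.0.0 - 84.255.255.255) -> DMZ-FW
  84.224.0.0/11 (84.224.0.0 - 84.255.255.255) -> WAN-GW
  84.226.0.0/15 (84.226.0.0 - 84.227.255.255) -> CORE
More-specific entries that do NOT match:
  84.227.218.168/30 (84.227.218.168 - 84.227.218.171) does not contain 84.227.218.162
  84.243.218.128/25 (84.243.218.128 - 84.243.218.255) does not contain 84.227.218.162
  84.195.218.128/25 (84.195.218.128 - 84.195.218.255) does not contain 84.227.218.162
  84.227.216.128/25 (84.227.216.128 - 84.227.216.255) does not contain 84.227.218.162
  84.227.219.0/24 (84.227.219.0 - 84.227.219.255) does not contain 84.227.218.162
  84.227.222.0/23 (84.227.222.0 - 84.227.223.255) does not contain 84.227.218.162
  80.227.216.0/21 (80.227.216.0 - 80.227.223.255) does not contain 84.227.218.162
  84.227.240.0/20 (84.227.240.0 - 84.227.255.255) does not contain 84.227.218.162
  84.227.128.0/19 (84.227.128.0 - 84.227.159.255) does not contain 84.227.218.162
  84.99.192.0/19 (84.99.192.0 - 84.99.223.255) does not contain 84.227.218.162
Longest matching prefix is /15 -> next hop CORE.

CORE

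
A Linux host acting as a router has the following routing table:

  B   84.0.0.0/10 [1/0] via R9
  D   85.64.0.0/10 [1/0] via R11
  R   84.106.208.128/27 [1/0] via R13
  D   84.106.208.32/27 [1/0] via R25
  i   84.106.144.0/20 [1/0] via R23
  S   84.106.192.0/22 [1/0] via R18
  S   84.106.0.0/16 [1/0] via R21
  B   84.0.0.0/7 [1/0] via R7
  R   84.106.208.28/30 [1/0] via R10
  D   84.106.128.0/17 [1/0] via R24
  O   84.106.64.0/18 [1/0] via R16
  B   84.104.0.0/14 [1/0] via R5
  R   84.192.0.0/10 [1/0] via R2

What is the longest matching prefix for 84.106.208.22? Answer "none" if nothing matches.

Entries matching 84.106.208.22:
  84.0.0.0/7 (84.0.0.0 - 85.255.255.255)
  84.104.0.0/14 (84.104.0.0 - 84.107.255.255)
  84.106.0.0/16 (84.106.0.0 - 84.106.255.255)
  84.106.128.0/17 (84.106.128.0 - 84.106.255.255)
Most specific is 84.106.128.0/17.

84.106.128.0/17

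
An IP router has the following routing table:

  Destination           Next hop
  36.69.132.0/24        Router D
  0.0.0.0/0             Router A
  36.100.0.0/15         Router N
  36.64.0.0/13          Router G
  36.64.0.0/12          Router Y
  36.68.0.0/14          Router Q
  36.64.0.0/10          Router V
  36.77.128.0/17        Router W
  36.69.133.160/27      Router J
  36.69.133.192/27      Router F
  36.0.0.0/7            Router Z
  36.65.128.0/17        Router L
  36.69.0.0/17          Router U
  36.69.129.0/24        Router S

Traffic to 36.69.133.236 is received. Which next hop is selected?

Routes whose prefix contains 36.69.133.236:
  0.0.0.0/0 (default, matches everything) -> Router A
  36.0.0.0/7 (36.0.0.0 - 37.255.255.255) -> Router Z
  36.64.0.0/10 (36.64.0.0 - 36.127.255.255) -> Router V
  36.64.0.0/12 (36.64.0.0 - 36.79.255.255) -> Router Y
  36.64.0.0/13 (36.64.0.0 - 36.71.255.255) -> Router G
  36.68.0.0/14 (36.68.0.0 - 36.71.255.255) -> Router Q
More-specific entries that do NOT match:
  36.69.133.160/27 (36.69.133.160 - 36.69.133.191) does not contain 36.69.133.236
  36.69.133.192/27 (36.69.133.192 - 36.69.133.223) does not contain 36.69.133.236
  36.69.132.0/24 (36.69.132.0 - 36.69.132.255) does not contain 36.69.133.236
  36.69.129.0/24 (36.69.129.0 - 36.69.129.255) does not contain 36.69.133.236
  36.77.128.0/17 (36.77.128.0 - 36.77.255.255) does not contain 36.69.133.236
  36.65.128.0/17 (36.65.128.0 - 36.65.255.255) does not contain 36.69.133.236
  36.69.0.0/17 (36.69.0.0 - 36.69.127.255) does not contain 36.69.133.236
  36.100.0.0/15 (36.100.0.0 - 36.101.255.255) does not contain 36.69.133.236
Longest matching prefix is /14 -> next hop Router Q.

Router Q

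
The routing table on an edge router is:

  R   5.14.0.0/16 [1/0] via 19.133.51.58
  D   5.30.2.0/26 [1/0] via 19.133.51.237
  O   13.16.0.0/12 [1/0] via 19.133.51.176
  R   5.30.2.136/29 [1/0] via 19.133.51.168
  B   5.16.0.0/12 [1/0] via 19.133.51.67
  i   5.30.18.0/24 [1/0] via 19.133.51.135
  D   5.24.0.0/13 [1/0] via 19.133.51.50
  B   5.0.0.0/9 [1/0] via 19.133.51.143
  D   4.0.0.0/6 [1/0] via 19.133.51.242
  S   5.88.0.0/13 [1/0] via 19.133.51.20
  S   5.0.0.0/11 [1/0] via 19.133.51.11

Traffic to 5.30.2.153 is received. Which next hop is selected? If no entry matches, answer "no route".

Routes whose prefix contains 5.30.2.153:
  4.0.0.0/6 (4.0.0.0 - 7.255.255.255) -> 19.133.51.242
  5.0.0.0/9 (5.0.0.0 - 5.127.255.255) -> 19.133.51.143
  5.0.0.0/11 (5.0.0.0 - 5.31.255.255) -> 19.133.51.11
  5.16.0.0/12 (5.16.0.0 - 5.31.255.255) -> 19.133.51.67
  5.24.0.0/13 (5.24.0.0 - 5.31.255.255) -> 19.133.51.50
More-specific entries that do NOT match:
  5.30.2.136/29 (5.30.2.136 - 5.30.2.143) does not contain 5.30.2.153
  5.30.2.0/26 (5.30.2.0 - 5.30.2.63) does not contain 5.30.2.153
  5.30.18.0/24 (5.30.18.0 - 5.30.18.255) does not contain 5.30.2.153
  5.14.0.0/16 (5.14.0.0 - 5.14.255.255) does not contain 5.30.2.153
Longest matching prefix is /13 -> next hop 19.133.51.50.

19.133.51.50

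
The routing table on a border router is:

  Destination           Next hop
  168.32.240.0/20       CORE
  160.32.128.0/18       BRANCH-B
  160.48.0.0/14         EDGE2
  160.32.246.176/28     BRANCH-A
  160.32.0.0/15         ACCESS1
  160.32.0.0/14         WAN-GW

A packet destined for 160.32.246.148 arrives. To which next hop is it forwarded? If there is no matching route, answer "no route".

ACCESS1

Routes whose prefix contains 160.32.246.148:
  160.32.0.0/14 (160.32.0.0 - 160.35.255.255) -> WAN-GW
  160.32.0.0/15 (160.32.0.0 - 160.33.255.255) -> ACCESS1
More-specific entries that do NOT match:
  160.32.246.176/28 (160.32.246.176 - 160.32.246.191) does not contain 160.32.246.148
  168.32.240.0/20 (168.32.240.0 - 168.32.255.255) does not contain 160.32.246.148
  160.32.128.0/18 (160.32.128.0 - 160.32.191.255) does not contain 160.32.246.148
Longest matching prefix is /15 -> next hop ACCESS1.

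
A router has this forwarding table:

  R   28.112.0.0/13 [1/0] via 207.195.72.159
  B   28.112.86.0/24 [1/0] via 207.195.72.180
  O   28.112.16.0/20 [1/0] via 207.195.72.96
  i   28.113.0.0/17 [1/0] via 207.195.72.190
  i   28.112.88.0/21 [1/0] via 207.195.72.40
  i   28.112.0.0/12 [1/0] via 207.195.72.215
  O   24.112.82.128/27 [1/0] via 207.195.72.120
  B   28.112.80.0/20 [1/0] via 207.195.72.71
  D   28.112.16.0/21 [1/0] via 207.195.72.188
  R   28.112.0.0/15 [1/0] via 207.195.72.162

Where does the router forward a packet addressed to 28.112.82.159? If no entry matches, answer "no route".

207.195.72.71

Routes whose prefix contains 28.112.82.159:
  28.112.0.0/12 (28.112.0.0 - 28.127.255.255) -> 207.195.72.215
  28.112.0.0/13 (28.112.0.0 - 28.119.255.255) -> 207.195.72.159
  28.112.0.0/15 (28.112.0.0 - 28.113.255.255) -> 207.195.72.162
  28.112.80.0/20 (28.112.80.0 - 28.112.95.255) -> 207.195.72.71
More-specific entries that do NOT match:
  24.112.82.128/27 (24.112.82.128 - 24.112.82.159) does not contain 28.112.82.159
  28.112.86.0/24 (28.112.86.0 - 28.112.86.255) does not contain 28.112.82.159
  28.112.88.0/21 (28.112.88.0 - 28.112.95.255) does not contain 28.112.82.159
  28.112.16.0/21 (28.112.16.0 - 28.112.23.255) does not contain 28.112.82.159
Longest matching prefix is /20 -> next hop 207.195.72.71.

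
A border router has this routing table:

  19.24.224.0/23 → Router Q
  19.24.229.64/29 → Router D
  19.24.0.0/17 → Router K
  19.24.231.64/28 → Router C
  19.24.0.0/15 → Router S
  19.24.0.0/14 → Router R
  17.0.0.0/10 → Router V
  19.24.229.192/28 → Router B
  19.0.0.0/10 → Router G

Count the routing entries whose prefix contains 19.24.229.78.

Prefixes containing 19.24.229.78:
  19.0.0.0/10 (19.0.0.0 - 19.63.255.255)
  19.24.0.0/14 (19.24.0.0 - 19.27.255.255)
  19.24.0.0/15 (19.24.0.0 - 19.25.255.255)
Total matching entries: 3.

3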